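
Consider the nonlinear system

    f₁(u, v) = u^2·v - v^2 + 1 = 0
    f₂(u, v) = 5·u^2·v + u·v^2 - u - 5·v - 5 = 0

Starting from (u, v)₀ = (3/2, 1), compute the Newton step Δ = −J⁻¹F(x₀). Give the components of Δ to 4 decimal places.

At (3/2, 1): F = (2.2500, 1.2500).
Jacobian J = [[2·u·v, u^2 - 2·v], [10·u·v + v^2 - 1, 5·u^2 + 2·u·v - 5]].
At the point, J = [[3.0000, 0.2500], [15.0000, 9.2500]] (det J = 24.0000).
Solving J·Δ = −F gives Δ = (-0.8542, 1.2500).

(-0.8542, 1.2500)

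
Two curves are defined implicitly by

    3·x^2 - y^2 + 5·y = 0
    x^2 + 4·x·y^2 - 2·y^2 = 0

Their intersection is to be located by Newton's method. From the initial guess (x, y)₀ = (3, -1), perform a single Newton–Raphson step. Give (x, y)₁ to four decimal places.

At (3, -1): F = (21.0000, 19.0000).
Jacobian J = [[6·x, -2·y + 5], [2·x + 4·y^2, 8·x·y - 4·y]].
At the point, J = [[18.0000, 7.0000], [10.0000, -20.0000]] (det J = -430.0000).
Solving J·Δ = −F gives Δ = (-1.2860, 0.3070).
Then the next iterate is (x, y)₁ = (1.7140, -0.6930).

(1.7140, -0.6930)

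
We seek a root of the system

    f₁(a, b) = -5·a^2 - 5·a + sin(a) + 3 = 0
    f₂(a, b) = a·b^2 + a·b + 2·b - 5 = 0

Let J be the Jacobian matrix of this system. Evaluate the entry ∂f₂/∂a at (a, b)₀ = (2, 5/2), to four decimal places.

8.7500

∂f₂/∂a = b^2 + b.
At (2, 5/2) this is 8.7500.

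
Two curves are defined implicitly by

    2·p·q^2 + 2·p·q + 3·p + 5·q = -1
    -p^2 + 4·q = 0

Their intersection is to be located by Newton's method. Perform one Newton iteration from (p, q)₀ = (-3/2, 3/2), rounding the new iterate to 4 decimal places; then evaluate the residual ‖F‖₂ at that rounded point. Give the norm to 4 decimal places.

At (-3/2, 3/2): F = (-7.2500, 3.7500).
Jacobian J = [[2·q^2 + 2·q + 3, 4·p·q + 2·p + 5], [-2·p, 4]].
At the point, J = [[10.5000, -7.0000], [3.0000, 4.0000]] (det J = 63.0000).
Solving J·Δ = −F gives Δ = (0.0437, -0.9702).
Then the next iterate is (p, q)₁ = (-1.4563, 0.5298).
Re-evaluating at (-1.4563, 0.5298): F = (-3.080527, -0.001610), so ‖F‖₂ = 3.0805.

3.0805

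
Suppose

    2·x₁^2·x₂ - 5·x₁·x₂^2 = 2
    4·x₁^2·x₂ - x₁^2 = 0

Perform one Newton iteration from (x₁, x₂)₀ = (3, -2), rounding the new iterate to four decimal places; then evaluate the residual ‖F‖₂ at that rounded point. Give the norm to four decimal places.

At (3, -2): F = (-98.0000, -81.0000).
Jacobian J = [[4·x₁·x₂ - 5·x₂^2, 2·x₁^2 - 10·x₁·x₂], [8·x₁·x₂ - 2·x₁, 4·x₁^2]].
At the point, J = [[-44.0000, 78.0000], [-54.0000, 36.0000]] (det J = 2628.0000).
Solving J·Δ = −F gives Δ = (-1.0616, 0.6575).
Then the next iterate is (x₁, x₂)₁ = (1.9384, -1.3425).
Re-evaluating at (1.9384, -1.3425): F = (-29.556557, -23.934603), so ‖F‖₂ = 38.0323.

38.0323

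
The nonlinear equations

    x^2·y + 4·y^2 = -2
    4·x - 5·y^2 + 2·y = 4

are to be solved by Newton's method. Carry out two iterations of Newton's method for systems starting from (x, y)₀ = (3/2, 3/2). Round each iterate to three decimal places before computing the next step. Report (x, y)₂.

At (3/2, 3/2): F = (14.375, -6.250).
Jacobian J = [[2·x·y, x^2 + 8·y], [4, -10·y + 2]].
At the point, J = [[4.500, 14.250], [4.000, -13.000]] (det J = -115.500).
Solving J·Δ = −F gives Δ = (-0.847, -0.741).
Then the next iterate is (x, y)₁ = (0.653, 0.759).
Round to (0.653, 0.759) and repeat: F = (4.62797, -2.75041), J = [[0.99125, 6.49841], [4.000, -5.590]].
Δ = (-0.254, -0.673), so (x, y)₂ = (0.399, 0.086).

(0.399, 0.086)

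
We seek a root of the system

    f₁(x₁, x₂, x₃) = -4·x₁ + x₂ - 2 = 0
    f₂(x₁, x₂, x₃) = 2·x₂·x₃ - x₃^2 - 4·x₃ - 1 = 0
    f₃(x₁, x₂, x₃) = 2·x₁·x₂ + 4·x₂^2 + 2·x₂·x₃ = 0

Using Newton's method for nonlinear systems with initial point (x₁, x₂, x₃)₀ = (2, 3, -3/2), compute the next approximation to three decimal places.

(-0.049, 1.804, -0.968)

At (2, 3, -3/2): F = (-7.000, -6.250, 39.000).
Jacobian J = [[-4, 1, 0], [0, 2·x₃, 2·x₂ - 2·x₃ - 4], [2·x₂, 2·x₁ + 8·x₂ + 2·x₃, 2·x₂]].
At the point, J = [[-4.000, 1.000, 0.000], [0.000, -3.000, 5.000], [6.000, 25.000, 6.000]] (det J = 602.000).
Solving J·Δ = −F gives Δ = (-2.049, -1.196, 0.532).
Then the next iterate is (x₁, x₂, x₃)₁ = (-0.049, 1.804, -0.968).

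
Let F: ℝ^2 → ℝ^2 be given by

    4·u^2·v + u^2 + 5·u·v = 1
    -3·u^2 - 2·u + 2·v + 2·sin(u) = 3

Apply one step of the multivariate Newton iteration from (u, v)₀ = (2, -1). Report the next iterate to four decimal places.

At (2, -1): F = (-23.0000, -19.181405).
Jacobian J = [[8·u·v + 2·u + 5·v, 4·u^2 + 5·u], [-6·u + 2·cos(u) - 2, 2]].
At the point, J = [[-17.0000, 26.0000], [-14.832294, 2.0000]] (det J = 351.639636).
Solving J·Δ = −F gives Δ = (-1.2874, 0.0428).
Then the next iterate is (u, v)₁ = (0.7126, -0.9572).

(0.7126, -0.9572)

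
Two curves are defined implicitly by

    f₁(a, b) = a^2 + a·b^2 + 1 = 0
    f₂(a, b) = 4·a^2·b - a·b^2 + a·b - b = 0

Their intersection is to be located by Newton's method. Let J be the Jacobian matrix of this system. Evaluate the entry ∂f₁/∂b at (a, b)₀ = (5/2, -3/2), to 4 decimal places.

∂f₁/∂b = 2·a·b.
At (5/2, -3/2) this is -7.5000.

-7.5000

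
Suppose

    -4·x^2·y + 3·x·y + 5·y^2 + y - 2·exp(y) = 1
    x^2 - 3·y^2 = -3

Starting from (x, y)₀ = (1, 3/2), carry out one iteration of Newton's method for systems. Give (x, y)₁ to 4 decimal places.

(0.9094, 1.1743)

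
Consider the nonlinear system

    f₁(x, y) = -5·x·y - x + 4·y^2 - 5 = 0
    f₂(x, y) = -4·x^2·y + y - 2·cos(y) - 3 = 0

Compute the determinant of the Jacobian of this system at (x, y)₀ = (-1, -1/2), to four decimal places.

-1.9383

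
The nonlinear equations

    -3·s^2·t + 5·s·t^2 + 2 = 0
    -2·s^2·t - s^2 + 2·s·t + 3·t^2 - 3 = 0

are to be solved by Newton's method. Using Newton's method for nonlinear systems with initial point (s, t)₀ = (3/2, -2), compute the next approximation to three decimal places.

(0.723, -1.566)

At (3/2, -2): F = (45.500, 9.750).
Jacobian J = [[-6·s·t + 5·t^2, -3·s^2 + 10·s·t], [-4·s·t - 2·s + 2·t, -2·s^2 + 2·s + 6·t]].
At the point, J = [[38.000, -36.750], [5.000, -13.500]] (det J = -329.250).
Solving J·Δ = −F gives Δ = (-0.777, 0.434).
Then the next iterate is (s, t)₁ = (0.723, -1.566).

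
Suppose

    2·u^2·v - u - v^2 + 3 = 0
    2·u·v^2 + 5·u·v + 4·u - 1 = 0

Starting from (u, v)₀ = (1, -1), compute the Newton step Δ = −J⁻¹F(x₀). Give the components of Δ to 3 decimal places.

At (1, -1): F = (-1.000, 0.000).
Jacobian J = [[4·u·v - 1, 2·u^2 - 2·v], [2·v^2 + 5·v + 4, 4·u·v + 5·u]].
At the point, J = [[-5.000, 4.000], [1.000, 1.000]] (det J = -9.000).
Solving J·Δ = −F gives Δ = (-0.111, 0.111).

(-0.111, 0.111)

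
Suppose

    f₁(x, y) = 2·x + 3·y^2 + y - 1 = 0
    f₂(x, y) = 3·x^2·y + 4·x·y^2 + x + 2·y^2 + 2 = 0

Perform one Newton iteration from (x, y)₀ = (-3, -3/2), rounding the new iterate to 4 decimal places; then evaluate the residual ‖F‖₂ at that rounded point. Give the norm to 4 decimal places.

15.9883

At (-3, -3/2): F = (-1.7500, -64.0000).
Jacobian J = [[2, 6·y + 1], [6·x·y + 4·y^2 + 1, 3·x^2 + 8·x·y + 4·y]].
At the point, J = [[2.0000, -8.0000], [37.0000, 57.0000]] (det J = 410.0000).
Solving J·Δ = −F gives Δ = (1.4921, 0.1543).
Then the next iterate is (x, y)₁ = (-1.5079, -1.3457).
Re-evaluating at (-1.5079, -1.3457): F = (0.071225, -15.988165), so ‖F‖₂ = 15.9883.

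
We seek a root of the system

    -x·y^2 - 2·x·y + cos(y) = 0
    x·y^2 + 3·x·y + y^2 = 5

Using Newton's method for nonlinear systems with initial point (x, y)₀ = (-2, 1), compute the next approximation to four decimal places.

(5.2462, 3.1231)

At (-2, 1): F = (6.540302, -12.0000).
Jacobian J = [[-y^2 - 2·y, -2·x·y - 2·x - sin(y)], [y^2 + 3·y, 2·x·y + 3·x + 2·y]].
At the point, J = [[-3.0000, 7.158529], [4.0000, -8.0000]] (det J = -4.634116).
Solving J·Δ = −F gives Δ = (7.2462, 2.1231).
Then the next iterate is (x, y)₁ = (5.2462, 3.1231).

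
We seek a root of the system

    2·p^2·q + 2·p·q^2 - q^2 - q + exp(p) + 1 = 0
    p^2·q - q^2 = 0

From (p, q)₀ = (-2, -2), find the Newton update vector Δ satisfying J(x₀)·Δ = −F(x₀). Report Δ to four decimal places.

(2.6654, -1.1654)

At (-2, -2): F = (-32.864665, -12.0000).
Jacobian J = [[4·p·q + 2·q^2 + exp(p), 2·p^2 + 4·p·q - 2·q - 1], [2·p·q, p^2 - 2·q]].
At the point, J = [[24.135335, 27.0000], [8.0000, 8.0000]] (det J = -22.917318).
Solving J·Δ = −F gives Δ = (2.6654, -1.1654).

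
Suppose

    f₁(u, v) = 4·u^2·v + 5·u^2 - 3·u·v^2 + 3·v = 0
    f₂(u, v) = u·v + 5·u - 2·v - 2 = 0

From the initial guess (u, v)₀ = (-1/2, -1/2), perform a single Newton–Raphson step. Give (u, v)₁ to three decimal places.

(4.333, 6.900)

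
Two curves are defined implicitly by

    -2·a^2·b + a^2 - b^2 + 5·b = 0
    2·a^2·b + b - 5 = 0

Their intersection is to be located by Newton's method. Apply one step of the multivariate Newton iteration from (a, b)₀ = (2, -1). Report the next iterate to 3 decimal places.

(1.600, 0.200)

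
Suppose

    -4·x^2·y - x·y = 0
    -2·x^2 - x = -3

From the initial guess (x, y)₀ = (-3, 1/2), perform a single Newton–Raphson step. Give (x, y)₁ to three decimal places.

(-1.909, 0.380)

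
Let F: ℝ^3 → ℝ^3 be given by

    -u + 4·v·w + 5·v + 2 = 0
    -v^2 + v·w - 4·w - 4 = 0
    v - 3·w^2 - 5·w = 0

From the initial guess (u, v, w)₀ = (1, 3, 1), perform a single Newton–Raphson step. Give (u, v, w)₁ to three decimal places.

At (1, 3, 1): F = (28.000, -14.000, -5.000).
Jacobian J = [[-1, 4·w + 5, 4·v], [0, -2·v + w, v - 4], [0, 1, -6·w - 5]].
At the point, J = [[-1.000, 9.000, 12.000], [0.000, -5.000, -1.000], [0.000, 1.000, -11.000]] (det J = -56.000).
Solving J·Δ = −F gives Δ = (-4.304, -2.661, -0.696).
Then the next iterate is (u, v, w)₁ = (-3.304, 0.339, 0.304).

(-3.304, 0.339, 0.304)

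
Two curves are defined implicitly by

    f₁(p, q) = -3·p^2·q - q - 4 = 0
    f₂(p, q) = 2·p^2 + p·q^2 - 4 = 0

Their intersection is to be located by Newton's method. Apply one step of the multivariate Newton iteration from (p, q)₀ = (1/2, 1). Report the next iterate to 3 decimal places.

At (1/2, 1): F = (-5.750, -3.000).
Jacobian J = [[-6·p·q, -3·p^2 - 1], [4·p + q^2, 2·p·q]].
At the point, J = [[-3.000, -1.750], [3.000, 1.000]] (det J = 2.250).
Solving J·Δ = −F gives Δ = (4.889, -11.667).
Then the next iterate is (p, q)₁ = (5.389, -10.667).

(5.389, -10.667)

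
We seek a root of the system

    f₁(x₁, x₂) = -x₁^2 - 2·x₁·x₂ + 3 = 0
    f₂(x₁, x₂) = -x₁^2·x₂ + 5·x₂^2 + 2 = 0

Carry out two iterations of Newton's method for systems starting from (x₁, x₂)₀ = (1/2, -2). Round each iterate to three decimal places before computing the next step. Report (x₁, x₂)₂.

At (1/2, -2): F = (4.750, 22.500).
Jacobian J = [[-2·x₁ - 2·x₂, -2·x₁], [-2·x₁·x₂, -x₁^2 + 10·x₂]].
At the point, J = [[3.000, -1.000], [2.000, -20.250]] (det J = -58.750).
Solving J·Δ = −F gives Δ = (-1.254, 0.987).
Then the next iterate is (x₁, x₂)₁ = (-0.754, -1.013).
Round to (-0.754, -1.013) and repeat: F = (0.90388, 7.70675), J = [[3.534, 1.508], [-1.52760, -10.69852]].
Δ = (-0.600, 0.806), so (x₁, x₂)₂ = (-1.354, -0.207).

(-1.354, -0.207)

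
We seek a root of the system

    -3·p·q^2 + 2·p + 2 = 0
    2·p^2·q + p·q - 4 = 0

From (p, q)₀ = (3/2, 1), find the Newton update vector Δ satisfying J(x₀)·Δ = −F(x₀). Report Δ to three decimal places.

At (3/2, 1): F = (0.500, 2.000).
Jacobian J = [[-3·q^2 + 2, -6·p·q], [4·p·q + q, 2·p^2 + p]].
At the point, J = [[-1.000, -9.000], [7.000, 6.000]] (det J = 57.000).
Solving J·Δ = −F gives Δ = (-0.368, 0.096).

(-0.368, 0.096)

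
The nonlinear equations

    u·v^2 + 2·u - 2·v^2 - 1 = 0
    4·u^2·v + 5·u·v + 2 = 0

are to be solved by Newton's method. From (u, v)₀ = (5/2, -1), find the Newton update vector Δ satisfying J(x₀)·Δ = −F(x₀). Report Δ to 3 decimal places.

(-1.523, -0.069)

At (5/2, -1): F = (4.500, -35.500).
Jacobian J = [[v^2 + 2, 2·u·v - 4·v], [8·u·v + 5·v, 4·u^2 + 5·u]].
At the point, J = [[3.000, -1.000], [-25.000, 37.500]] (det J = 87.500).
Solving J·Δ = −F gives Δ = (-1.523, -0.069).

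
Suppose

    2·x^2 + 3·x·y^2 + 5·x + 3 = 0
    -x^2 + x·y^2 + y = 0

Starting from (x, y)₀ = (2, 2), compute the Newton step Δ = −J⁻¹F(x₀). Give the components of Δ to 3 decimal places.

(-1.160, -0.667)

At (2, 2): F = (45.000, 6.000).
Jacobian J = [[4·x + 3·y^2 + 5, 6·x·y], [-2·x + y^2, 2·x·y + 1]].
At the point, J = [[25.000, 24.000], [0.000, 9.000]] (det J = 225.000).
Solving J·Δ = −F gives Δ = (-1.160, -0.667).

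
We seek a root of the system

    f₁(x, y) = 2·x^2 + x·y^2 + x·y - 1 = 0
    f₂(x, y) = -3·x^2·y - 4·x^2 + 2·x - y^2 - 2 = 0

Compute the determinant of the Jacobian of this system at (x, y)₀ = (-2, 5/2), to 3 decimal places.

563.250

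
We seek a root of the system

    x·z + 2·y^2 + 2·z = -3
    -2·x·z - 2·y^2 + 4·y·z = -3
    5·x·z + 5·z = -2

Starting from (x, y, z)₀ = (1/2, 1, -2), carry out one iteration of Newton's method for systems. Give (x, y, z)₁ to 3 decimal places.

At (1/2, 1, -2): F = (0.000, -5.000, -13.000).
Jacobian J = [[z, 4·y, x + 2], [-2·z, -4·y + 4·z, -2·x + 4·y], [5·z, 0, 5·x + 5]].
At the point, J = [[-2.000, 4.000, 2.500], [4.000, -12.000, 3.000], [-10.000, 0.000, 7.500]] (det J = -360.000).
Solving J·Δ = −F gives Δ = (-1.100, -0.717, 0.267).
Then the next iterate is (x, y, z)₁ = (-0.600, 0.283, -1.733).

(-0.600, 0.283, -1.733)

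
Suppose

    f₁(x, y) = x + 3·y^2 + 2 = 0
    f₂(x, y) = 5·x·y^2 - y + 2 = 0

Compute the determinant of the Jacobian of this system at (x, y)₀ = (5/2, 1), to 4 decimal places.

J = [[1, 6·y], [5·y^2, 10·x·y - 1]].
At the point, J = [[1.0000, 6.0000], [5.0000, 24.0000]].
det J = -6.0000.

-6.0000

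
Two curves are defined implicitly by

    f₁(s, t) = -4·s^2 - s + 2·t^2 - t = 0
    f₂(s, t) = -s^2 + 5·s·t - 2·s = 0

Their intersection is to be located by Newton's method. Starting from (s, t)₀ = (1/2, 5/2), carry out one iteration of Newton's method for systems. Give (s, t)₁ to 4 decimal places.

At (1/2, 5/2): F = (8.5000, 5.0000).
Jacobian J = [[-8·s - 1, 4·t - 1], [-2·s + 5·t - 2, 5·s]].
At the point, J = [[-5.0000, 9.0000], [9.5000, 2.5000]] (det J = -98.0000).
Solving J·Δ = −F gives Δ = (-0.2423, -1.0791).
Then the next iterate is (s, t)₁ = (0.2577, 1.4209).

(0.2577, 1.4209)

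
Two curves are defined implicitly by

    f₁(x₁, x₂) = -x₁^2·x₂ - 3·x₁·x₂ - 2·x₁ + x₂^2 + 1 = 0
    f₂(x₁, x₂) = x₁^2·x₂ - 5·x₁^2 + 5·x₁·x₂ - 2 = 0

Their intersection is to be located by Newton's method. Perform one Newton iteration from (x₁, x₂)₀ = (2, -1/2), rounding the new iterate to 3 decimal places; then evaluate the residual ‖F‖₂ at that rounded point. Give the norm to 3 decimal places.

7.847

At (2, -1/2): F = (2.250, -29.000).
Jacobian J = [[-2·x₁·x₂ - 3·x₂ - 2, -x₁^2 - 3·x₁ + 2·x₂], [2·x₁·x₂ - 10·x₁ + 5·x₂, x₁^2 + 5·x₁]].
At the point, J = [[1.500, -11.000], [-24.500, 14.000]] (det J = -248.500).
Solving J·Δ = −F gives Δ = (-1.157, 0.047).
Then the next iterate is (x₁, x₂)₁ = (0.843, -0.453).
Re-evaluating at (0.843, -0.453): F = (0.98677, -7.78456), so ‖F‖₂ = 7.847.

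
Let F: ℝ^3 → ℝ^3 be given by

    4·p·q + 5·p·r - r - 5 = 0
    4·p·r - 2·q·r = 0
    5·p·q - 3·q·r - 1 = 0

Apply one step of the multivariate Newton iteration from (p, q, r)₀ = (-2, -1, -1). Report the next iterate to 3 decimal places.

(-0.786, -0.916, -0.781)

At (-2, -1, -1): F = (14.000, 6.000, 6.000).
Jacobian J = [[4·q + 5·r, 4·p, 5·p - 1], [4·r, -2·r, 4·p - 2·q], [5·q, 5·p - 3·r, -3·q]].
At the point, J = [[-9.000, -8.000, -11.000], [-4.000, 2.000, -6.000], [-5.000, -7.000, 3.000]] (det J = -430.000).
Solving J·Δ = −F gives Δ = (1.214, 0.084, 0.219).
Then the next iterate is (p, q, r)₁ = (-0.786, -0.916, -0.781).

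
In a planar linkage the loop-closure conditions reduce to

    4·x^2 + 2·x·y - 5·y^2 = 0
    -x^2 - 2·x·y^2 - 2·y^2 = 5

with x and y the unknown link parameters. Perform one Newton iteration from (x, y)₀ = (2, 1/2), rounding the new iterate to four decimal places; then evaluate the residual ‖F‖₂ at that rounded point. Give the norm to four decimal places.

6.9799

At (2, 1/2): F = (16.7500, -10.5000).
Jacobian J = [[8·x + 2·y, 2·x - 10·y], [-2·x - 2·y^2, -4·x·y - 4·y]].
At the point, J = [[17.0000, -1.0000], [-4.5000, -6.0000]] (det J = -106.5000).
Solving J·Δ = −F gives Δ = (-1.0423, -0.9683).
Then the next iterate is (x, y)₁ = (0.9577, -0.4683).
Re-evaluating at (0.9577, -0.4683): F = (1.675251, -6.775856), so ‖F‖₂ = 6.9799.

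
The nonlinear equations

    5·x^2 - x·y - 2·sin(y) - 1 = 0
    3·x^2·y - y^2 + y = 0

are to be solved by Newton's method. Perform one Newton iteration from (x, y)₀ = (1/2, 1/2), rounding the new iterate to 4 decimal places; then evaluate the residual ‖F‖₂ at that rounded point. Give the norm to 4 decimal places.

At (1/2, 1/2): F = (-0.958851, 0.6250).
Jacobian J = [[10·x - y, -x - 2·cos(y)], [6·x·y, 3·x^2 - 2·y + 1]].
At the point, J = [[4.5000, -2.255165], [1.5000, 0.7500]] (det J = 6.757748).
Solving J·Δ = −F gives Δ = (-0.1022, -0.6290).
Then the next iterate is (x, y)₁ = (0.3978, -0.1290).
Re-evaluating at (0.3978, -0.1290): F = (0.099825, -0.206882), so ‖F‖₂ = 0.2297.

0.2297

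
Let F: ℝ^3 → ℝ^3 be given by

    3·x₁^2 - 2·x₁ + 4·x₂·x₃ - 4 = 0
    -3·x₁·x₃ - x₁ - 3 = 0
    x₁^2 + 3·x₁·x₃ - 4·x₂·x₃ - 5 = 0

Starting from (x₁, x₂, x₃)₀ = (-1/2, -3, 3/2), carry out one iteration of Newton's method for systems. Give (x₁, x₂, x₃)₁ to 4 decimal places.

At (-1/2, -3, 3/2): F = (-20.2500, -0.2500, 11.0000).
Jacobian J = [[6·x₁ - 2, 4·x₃, 4·x₂], [-3·x₃ - 1, 0, -3·x₁], [2·x₁ + 3·x₃, -4·x₃, 3·x₁ - 4·x₂]].
At the point, J = [[-5.0000, 6.0000, -12.0000], [-5.5000, 0.0000, 1.5000], [3.5000, -6.0000, 10.5000]] (det J = -63.0000).
Solving J·Δ = −F gives Δ = (-1.3571, -7.3750, -4.8095).
Then the next iterate is (x₁, x₂, x₃)₁ = (-1.8571, -10.3750, -3.3095).

(-1.8571, -10.3750, -3.3095)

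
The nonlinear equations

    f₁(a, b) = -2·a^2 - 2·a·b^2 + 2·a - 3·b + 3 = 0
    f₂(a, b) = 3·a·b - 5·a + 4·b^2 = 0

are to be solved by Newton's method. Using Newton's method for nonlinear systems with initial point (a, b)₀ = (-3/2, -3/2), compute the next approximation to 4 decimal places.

(-0.5240, -0.6528)

At (-3/2, -3/2): F = (6.7500, 23.2500).
Jacobian J = [[-4·a - 2·b^2 + 2, -4·a·b - 3], [3·b - 5, 3·a + 8·b]].
At the point, J = [[3.5000, -12.0000], [-9.5000, -16.5000]] (det J = -171.7500).
Solving J·Δ = −F gives Δ = (0.9760, 0.8472).
Then the next iterate is (a, b)₁ = (-0.5240, -0.6528).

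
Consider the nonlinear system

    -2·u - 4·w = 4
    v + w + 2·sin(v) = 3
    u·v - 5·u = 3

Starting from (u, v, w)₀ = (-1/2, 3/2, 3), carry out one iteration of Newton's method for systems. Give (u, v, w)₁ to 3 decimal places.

At (-1/2, 3/2, 3): F = (-15.000, 3.49499, -1.250).
Jacobian J = [[-2, 0, -4], [0, 2·cos(v) + 1, 1], [v - 5, u, 0]].
At the point, J = [[-2.000, 0.000, -4.000], [0.000, 1.14147, 1.000], [-3.500, -0.500, 0.000]] (det J = -16.98064).
Solving J·Δ = −F gives Δ = (-0.366, 0.063, -3.567).
Then the next iterate is (u, v, w)₁ = (-0.866, 1.563, -0.567).

(-0.866, 1.563, -0.567)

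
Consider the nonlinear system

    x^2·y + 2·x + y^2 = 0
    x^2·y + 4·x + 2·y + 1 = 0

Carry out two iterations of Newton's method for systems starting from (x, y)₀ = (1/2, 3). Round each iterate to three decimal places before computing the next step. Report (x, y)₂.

At (1/2, 3): F = (10.750, 9.750).
Jacobian J = [[2·x·y + 2, x^2 + 2·y], [2·x·y + 4, x^2 + 2]].
At the point, J = [[5.000, 6.250], [7.000, 2.250]] (det J = -32.500).
Solving J·Δ = −F gives Δ = (-1.131, -0.815).
Then the next iterate is (x, y)₁ = (-0.631, 2.185).
Round to (-0.631, 2.185) and repeat: F = (4.38221, 3.71598), J = [[-0.75747, 4.76816], [1.24253, 2.39816]].
Δ = (-0.931, -1.067), so (x, y)₂ = (-1.562, 1.118).

(-1.562, 1.118)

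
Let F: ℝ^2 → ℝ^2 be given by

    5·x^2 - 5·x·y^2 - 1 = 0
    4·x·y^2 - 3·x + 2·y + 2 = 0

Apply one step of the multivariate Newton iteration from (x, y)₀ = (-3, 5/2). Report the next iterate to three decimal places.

(-1.126, 2.193)

At (-3, 5/2): F = (137.750, -59.000).
Jacobian J = [[10·x - 5·y^2, -10·x·y], [4·y^2 - 3, 8·x·y + 2]].
At the point, J = [[-61.250, 75.000], [22.000, -58.000]] (det J = 1902.500).
Solving J·Δ = −F gives Δ = (1.874, -0.307).
Then the next iterate is (x, y)₁ = (-1.126, 2.193).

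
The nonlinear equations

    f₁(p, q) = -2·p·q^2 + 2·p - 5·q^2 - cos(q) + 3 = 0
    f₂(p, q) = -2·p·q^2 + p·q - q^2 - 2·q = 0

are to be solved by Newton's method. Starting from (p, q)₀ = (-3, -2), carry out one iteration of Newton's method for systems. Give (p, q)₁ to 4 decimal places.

At (-3, -2): F = (1.416147, 30.0000).
Jacobian J = [[-2·q^2 + 2, -4·p·q - 10·q + sin(q)], [-2·q^2 + q, -4·p·q + p - 2·q - 2]].
At the point, J = [[-6.0000, -4.909297], [-10.0000, -25.0000]] (det J = 100.907026).
Solving J·Δ = −F gives Δ = (-1.1087, 1.6435).
Then the next iterate is (p, q)₁ = (-4.1087, -0.3565).

(-4.1087, -0.3565)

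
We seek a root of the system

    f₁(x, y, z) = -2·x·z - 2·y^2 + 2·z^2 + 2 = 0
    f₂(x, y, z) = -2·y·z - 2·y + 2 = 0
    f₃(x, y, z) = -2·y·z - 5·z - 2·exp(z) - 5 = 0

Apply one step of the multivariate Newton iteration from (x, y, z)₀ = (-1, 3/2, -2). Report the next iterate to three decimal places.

(-3.921, -0.518, -1.679)

At (-1, 3/2, -2): F = (1.500, 5.000, 10.72933).
Jacobian J = [[-2·z, -4·y, -2·x + 4·z], [0, -2·z - 2, -2·y], [0, -2·z, -2·y - 2·exp(z) - 5]].
At the point, J = [[4.000, -6.000, -6.000], [0.000, 2.000, -3.000], [0.000, 4.000, -8.27067]] (det J = -18.16536).
Solving J·Δ = −F gives Δ = (-2.921, -2.018, 0.321).
Then the next iterate is (x, y, z)₁ = (-3.921, -0.518, -1.679).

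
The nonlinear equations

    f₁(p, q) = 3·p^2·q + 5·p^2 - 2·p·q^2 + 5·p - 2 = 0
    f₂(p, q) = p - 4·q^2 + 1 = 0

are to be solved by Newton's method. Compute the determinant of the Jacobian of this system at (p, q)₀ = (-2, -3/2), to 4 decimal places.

-18.0000

J = [[6·p·q + 10·p - 2·q^2 + 5, 3·p^2 - 4·p·q], [1, -8·q]].
At the point, J = [[-1.5000, 0.0000], [1.0000, 12.0000]].
det J = -18.0000.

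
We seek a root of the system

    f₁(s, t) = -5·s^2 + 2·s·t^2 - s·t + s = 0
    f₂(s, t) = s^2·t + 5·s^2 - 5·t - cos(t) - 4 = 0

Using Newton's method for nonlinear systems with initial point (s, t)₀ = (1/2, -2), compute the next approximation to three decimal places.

(0.901, -0.521)

At (1/2, -2): F = (4.250, 7.16615).
Jacobian J = [[-10·s + 2·t^2 - t + 1, 4·s·t - s], [2·s·t + 10·s, s^2 + sin(t) - 5]].
At the point, J = [[6.000, -4.500], [3.000, -5.65930]] (det J = -20.45578).
Solving J·Δ = −F gives Δ = (0.401, 1.479).
Then the next iterate is (s, t)₁ = (0.901, -0.521).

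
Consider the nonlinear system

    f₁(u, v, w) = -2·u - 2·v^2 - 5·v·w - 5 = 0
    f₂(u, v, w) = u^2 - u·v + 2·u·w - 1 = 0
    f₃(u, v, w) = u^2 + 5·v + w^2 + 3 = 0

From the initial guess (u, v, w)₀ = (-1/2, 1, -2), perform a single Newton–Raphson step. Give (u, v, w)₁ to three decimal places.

(8.821, -72.214, -92.786)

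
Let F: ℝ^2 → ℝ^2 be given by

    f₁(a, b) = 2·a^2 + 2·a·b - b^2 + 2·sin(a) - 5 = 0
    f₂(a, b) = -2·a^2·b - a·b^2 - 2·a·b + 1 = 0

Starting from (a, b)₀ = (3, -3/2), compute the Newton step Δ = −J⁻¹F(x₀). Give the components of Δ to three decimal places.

(-1.105, 0.636)

At (3, -3/2): F = (2.03224, 30.250).
Jacobian J = [[4·a + 2·b + 2·cos(a), 2·a - 2·b], [-4·a·b - b^2 - 2·b, -2·a^2 - 2·a·b - 2·a]].
At the point, J = [[7.02002, 9.000], [18.750, -15.000]] (det J = -274.05023).
Solving J·Δ = −F gives Δ = (-1.105, 0.636).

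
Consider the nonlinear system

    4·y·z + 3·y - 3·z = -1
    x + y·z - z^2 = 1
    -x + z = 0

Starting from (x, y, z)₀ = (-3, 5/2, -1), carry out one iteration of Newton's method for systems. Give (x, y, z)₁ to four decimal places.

At (-3, 5/2, -1): F = (1.5000, -7.5000, 2.0000).
Jacobian J = [[0, 4·z + 3, 4·y - 3], [1, z, y - 2·z], [-1, 0, 1]].
At the point, J = [[0.0000, -1.0000, 7.0000], [1.0000, -1.0000, 4.5000], [-1.0000, 0.0000, 1.0000]] (det J = -1.5000).
Solving J·Δ = −F gives Δ = (-2.6667, -31.1667, -4.6667).
Then the next iterate is (x, y, z)₁ = (-5.6667, -28.6667, -5.6667).

(-5.6667, -28.6667, -5.6667)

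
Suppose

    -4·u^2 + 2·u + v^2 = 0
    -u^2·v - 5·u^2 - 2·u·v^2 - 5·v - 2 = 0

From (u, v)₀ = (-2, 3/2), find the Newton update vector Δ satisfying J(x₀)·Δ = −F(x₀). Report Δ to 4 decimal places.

At (-2, 3/2): F = (-17.7500, -26.5000).
Jacobian J = [[-8·u + 2, 2·v], [-2·u·v - 10·u - 2·v^2, -u^2 - 4·u·v - 5]].
At the point, J = [[18.0000, 3.0000], [21.5000, 3.0000]] (det J = -10.5000).
Solving J·Δ = −F gives Δ = (2.5000, -9.0833).

(2.5000, -9.0833)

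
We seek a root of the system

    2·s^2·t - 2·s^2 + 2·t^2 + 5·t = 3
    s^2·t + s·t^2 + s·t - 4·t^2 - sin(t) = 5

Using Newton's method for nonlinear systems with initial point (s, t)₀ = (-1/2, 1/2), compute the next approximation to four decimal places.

At (-1/2, 1/2): F = (-0.2500, -6.729426).
Jacobian J = [[4·s·t - 4·s, 2·s^2 + 4·t + 5], [2·s·t + t^2 + t, s^2 + 2·s·t + s - 8·t - cos(t)]].
At the point, J = [[1.0000, 7.5000], [0.2500, -5.627583]] (det J = -7.502583).
Solving J·Δ = −F gives Δ = (6.9146, -0.8886).
Then the next iterate is (s, t)₁ = (6.4146, -0.3886).

(6.4146, -0.3886)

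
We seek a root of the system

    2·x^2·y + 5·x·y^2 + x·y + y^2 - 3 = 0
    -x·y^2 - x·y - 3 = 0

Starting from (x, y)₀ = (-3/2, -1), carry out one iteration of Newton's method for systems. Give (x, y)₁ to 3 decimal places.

At (-3/2, -1): F = (-12.500, -3.000).
Jacobian J = [[4·x·y + 5·y^2 + y, 2·x^2 + 10·x·y + x + 2·y], [-y^2 - y, -2·x·y - x]].
At the point, J = [[10.000, 16.000], [0.000, -1.500]] (det J = -15.000).
Solving J·Δ = −F gives Δ = (4.450, -2.000).
Then the next iterate is (x, y)₁ = (2.950, -3.000).

(2.950, -3.000)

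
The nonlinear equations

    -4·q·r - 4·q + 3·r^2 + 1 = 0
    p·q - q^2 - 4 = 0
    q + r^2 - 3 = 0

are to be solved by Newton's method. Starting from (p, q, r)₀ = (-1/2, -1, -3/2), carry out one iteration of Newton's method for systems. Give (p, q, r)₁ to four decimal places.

(-44.0000, -27.0000, -10.7500)

At (-1/2, -1, -3/2): F = (5.7500, -4.5000, -1.7500).
Jacobian J = [[0, -4·r - 4, -4·q + 6·r], [q, p - 2·q, 0], [0, 1, 2·r]].
At the point, J = [[0.0000, 2.0000, -5.0000], [-1.0000, 1.5000, 0.0000], [0.0000, 1.0000, -3.0000]] (det J = -1.0000).
Solving J·Δ = −F gives Δ = (-43.5000, -26.0000, -9.2500).
Then the next iterate is (p, q, r)₁ = (-44.0000, -27.0000, -10.7500).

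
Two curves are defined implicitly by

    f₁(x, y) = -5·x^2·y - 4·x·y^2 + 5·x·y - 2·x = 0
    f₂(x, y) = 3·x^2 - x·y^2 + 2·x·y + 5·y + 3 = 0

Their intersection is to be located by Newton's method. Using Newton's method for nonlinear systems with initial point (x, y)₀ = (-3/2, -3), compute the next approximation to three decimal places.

(-1.258, -1.364)

At (-3/2, -3): F = (113.250, 17.250).
Jacobian J = [[-10·x·y - 4·y^2 + 5·y - 2, -5·x^2 - 8·x·y + 5·x], [6·x - y^2 + 2·y, -2·x·y + 2·x + 5]].
At the point, J = [[-98.000, -54.750], [-24.000, -7.000]] (det J = -628.000).
Solving J·Δ = −F gives Δ = (0.242, 1.636).
Then the next iterate is (x, y)₁ = (-1.258, -1.364).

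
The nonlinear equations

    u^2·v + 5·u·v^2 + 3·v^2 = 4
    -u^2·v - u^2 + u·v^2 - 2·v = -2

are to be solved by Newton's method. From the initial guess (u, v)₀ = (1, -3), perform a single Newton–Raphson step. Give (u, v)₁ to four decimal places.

At (1, -3): F = (65.0000, 19.0000).
Jacobian J = [[2·u·v + 5·v^2, u^2 + 10·u·v + 6·v], [-2·u·v - 2·u + v^2, -u^2 + 2·u·v - 2]].
At the point, J = [[39.0000, -47.0000], [13.0000, -9.0000]] (det J = 260.0000).
Solving J·Δ = −F gives Δ = (-1.1846, 0.4000).
Then the next iterate is (u, v)₁ = (-0.1846, -2.6000).

(-0.1846, -2.6000)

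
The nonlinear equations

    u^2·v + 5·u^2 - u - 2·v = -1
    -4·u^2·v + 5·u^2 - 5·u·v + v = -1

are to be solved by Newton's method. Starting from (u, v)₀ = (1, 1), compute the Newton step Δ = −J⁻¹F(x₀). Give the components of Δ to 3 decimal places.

(-0.374, -0.110)

At (1, 1): F = (4.000, -2.000).
Jacobian J = [[2·u·v + 10·u - 1, u^2 - 2], [-8·u·v + 10·u - 5·v, -4·u^2 - 5·u + 1]].
At the point, J = [[11.000, -1.000], [-3.000, -8.000]] (det J = -91.000).
Solving J·Δ = −F gives Δ = (-0.374, -0.110).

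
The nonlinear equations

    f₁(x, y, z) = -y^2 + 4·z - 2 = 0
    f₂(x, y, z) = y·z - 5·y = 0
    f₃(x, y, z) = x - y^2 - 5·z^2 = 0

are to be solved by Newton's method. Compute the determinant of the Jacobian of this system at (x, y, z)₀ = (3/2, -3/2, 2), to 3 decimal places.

J = [[0, -2·y, 4], [0, z - 5, y], [1, -2·y, -10·z]].
At the point, J = [[0.000, 3.000, 4.000], [0.000, -3.000, -1.500], [1.000, 3.000, -20.000]].
det J = 7.500.

7.500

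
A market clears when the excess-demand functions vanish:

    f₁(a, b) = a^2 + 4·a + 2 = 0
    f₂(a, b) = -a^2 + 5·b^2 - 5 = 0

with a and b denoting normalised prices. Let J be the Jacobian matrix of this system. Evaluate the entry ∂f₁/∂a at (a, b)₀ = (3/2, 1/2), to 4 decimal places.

7.0000

∂f₁/∂a = 2·a + 4.
At (3/2, 1/2) this is 7.0000.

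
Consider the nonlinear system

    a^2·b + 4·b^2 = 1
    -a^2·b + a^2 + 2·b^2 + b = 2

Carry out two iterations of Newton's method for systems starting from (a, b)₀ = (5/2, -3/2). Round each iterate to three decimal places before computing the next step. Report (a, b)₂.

(1.267, -0.643)

At (5/2, -3/2): F = (-1.375, 16.625).
Jacobian J = [[2·a·b, a^2 + 8·b], [-2·a·b + 2·a, -a^2 + 4·b + 1]].
At the point, J = [[-7.500, -5.750], [12.500, -11.250]] (det J = 156.250).
Solving J·Δ = −F gives Δ = (-0.711, 0.688).
Then the next iterate is (a, b)₁ = (1.789, -0.812).
Round to (1.789, -0.812) and repeat: F = (-0.96145, 4.30603), J = [[-2.90534, -3.29548], [6.48334, -5.44852]].
Δ = (-0.522, 0.169), so (a, b)₂ = (1.267, -0.643).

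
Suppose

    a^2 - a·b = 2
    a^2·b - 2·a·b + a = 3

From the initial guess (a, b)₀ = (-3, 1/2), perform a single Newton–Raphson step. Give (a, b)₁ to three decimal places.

(-1.610, 0.678)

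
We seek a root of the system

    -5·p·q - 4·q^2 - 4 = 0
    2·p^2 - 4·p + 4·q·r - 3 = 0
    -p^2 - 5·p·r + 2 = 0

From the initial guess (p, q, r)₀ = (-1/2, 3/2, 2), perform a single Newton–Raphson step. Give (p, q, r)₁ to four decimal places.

(0.8452, -0.5357, 4.1429)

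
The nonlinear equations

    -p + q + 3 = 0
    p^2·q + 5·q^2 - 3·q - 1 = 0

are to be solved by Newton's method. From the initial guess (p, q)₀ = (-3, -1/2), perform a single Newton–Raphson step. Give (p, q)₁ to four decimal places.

(-0.9375, -3.9375)

At (-3, -1/2): F = (5.5000, -2.7500).
Jacobian J = [[-1, 1], [2·p·q, p^2 + 10·q - 3]].
At the point, J = [[-1.0000, 1.0000], [3.0000, 1.0000]] (det J = -4.0000).
Solving J·Δ = −F gives Δ = (2.0625, -3.4375).
Then the next iterate is (p, q)₁ = (-0.9375, -3.9375).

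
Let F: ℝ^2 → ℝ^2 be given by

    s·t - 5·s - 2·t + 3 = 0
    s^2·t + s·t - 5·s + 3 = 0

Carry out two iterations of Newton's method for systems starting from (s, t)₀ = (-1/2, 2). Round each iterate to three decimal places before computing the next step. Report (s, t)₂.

At (-1/2, 2): F = (0.500, 5.000).
Jacobian J = [[t - 5, s - 2], [2·s·t + t - 5, s^2 + s]].
At the point, J = [[-3.000, -2.500], [-5.000, -0.250]] (det J = -11.750).
Solving J·Δ = −F gives Δ = (1.053, -1.064).
Then the next iterate is (s, t)₁ = (0.553, 0.936).
Round to (0.553, 0.936) and repeat: F = (-1.11939, 1.03885), J = [[-4.064, -1.447], [-3.02878, 0.85881]].
Δ = (0.069, -0.967), so (s, t)₂ = (0.622, -0.031).

(0.622, -0.031)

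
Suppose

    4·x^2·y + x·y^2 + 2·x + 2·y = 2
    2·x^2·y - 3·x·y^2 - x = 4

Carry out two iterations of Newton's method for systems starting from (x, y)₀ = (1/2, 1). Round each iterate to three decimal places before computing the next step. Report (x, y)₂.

(1.390, -1.603)

At (1/2, 1): F = (2.500, -5.500).
Jacobian J = [[8·x·y + y^2 + 2, 4·x^2 + 2·x·y + 2], [4·x·y - 3·y^2 - 1, 2·x^2 - 6·x·y]].
At the point, J = [[7.000, 4.000], [-2.000, -2.500]] (det J = -9.500).
Solving J·Δ = −F gives Δ = (1.658, -3.526).
Then the next iterate is (x, y)₁ = (2.158, -2.526).
Round to (2.158, -2.526) and repeat: F = (-36.02047, -70.99348), J = [[-35.22819, 9.72564], [-41.94646, 42.02058]].
Δ = (-0.768, 0.923), so (x, y)₂ = (1.390, -1.603).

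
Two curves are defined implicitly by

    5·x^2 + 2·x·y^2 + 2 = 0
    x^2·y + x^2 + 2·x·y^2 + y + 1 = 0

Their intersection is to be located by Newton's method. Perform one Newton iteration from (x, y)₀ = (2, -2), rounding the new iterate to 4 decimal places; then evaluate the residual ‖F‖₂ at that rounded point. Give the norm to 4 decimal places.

11.2257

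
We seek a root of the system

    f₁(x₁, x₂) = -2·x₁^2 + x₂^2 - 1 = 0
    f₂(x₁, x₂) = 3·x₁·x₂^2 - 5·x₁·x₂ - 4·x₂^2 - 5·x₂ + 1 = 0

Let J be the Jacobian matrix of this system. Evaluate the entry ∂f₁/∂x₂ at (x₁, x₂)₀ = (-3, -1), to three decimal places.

∂f₁/∂x₂ = 2·x₂.
At (-3, -1) this is -2.000.

-2.000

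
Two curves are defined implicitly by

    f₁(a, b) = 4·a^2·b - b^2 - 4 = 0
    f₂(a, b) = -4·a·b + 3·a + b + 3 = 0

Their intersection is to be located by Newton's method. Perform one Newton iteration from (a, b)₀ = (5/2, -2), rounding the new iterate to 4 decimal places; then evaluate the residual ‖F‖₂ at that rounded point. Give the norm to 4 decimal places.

3945.6550

At (5/2, -2): F = (-58.0000, 28.5000).
Jacobian J = [[8·a·b, 4·a^2 - 2·b], [-4·b + 3, -4·a + 1]].
At the point, J = [[-40.0000, 29.0000], [11.0000, -9.0000]] (det J = 41.0000).
Solving J·Δ = −F gives Δ = (7.4268, 12.2439).
Then the next iterate is (a, b)₁ = (9.9268, 10.2439).
Re-evaluating at (9.9268, 10.2439): F = (3928.853791, -363.732286), so ‖F‖₂ = 3945.6550.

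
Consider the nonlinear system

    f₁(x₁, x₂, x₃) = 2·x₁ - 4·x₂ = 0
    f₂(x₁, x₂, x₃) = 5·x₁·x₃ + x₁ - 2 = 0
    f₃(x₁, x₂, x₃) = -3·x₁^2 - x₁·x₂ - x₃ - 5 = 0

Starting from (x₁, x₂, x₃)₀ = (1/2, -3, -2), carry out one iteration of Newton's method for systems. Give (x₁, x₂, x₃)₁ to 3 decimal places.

(-1.182, -0.591, -5.455)

At (1/2, -3, -2): F = (13.000, -6.500, -2.250).
Jacobian J = [[2, -4, 0], [5·x₃ + 1, 0, 5·x₁], [-6·x₁ - x₂, -x₁, -1]].
At the point, J = [[2.000, -4.000, 0.000], [-9.000, 0.000, 2.500], [0.000, -0.500, -1.000]] (det J = 38.500).
Solving J·Δ = −F gives Δ = (-1.682, 2.409, -3.455).
Then the next iterate is (x₁, x₂, x₃)₁ = (-1.182, -0.591, -5.455).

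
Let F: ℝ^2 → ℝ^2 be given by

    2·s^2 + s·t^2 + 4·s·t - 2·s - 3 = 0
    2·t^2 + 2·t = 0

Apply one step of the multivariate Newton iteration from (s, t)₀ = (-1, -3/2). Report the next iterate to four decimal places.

(-0.5513, -1.1250)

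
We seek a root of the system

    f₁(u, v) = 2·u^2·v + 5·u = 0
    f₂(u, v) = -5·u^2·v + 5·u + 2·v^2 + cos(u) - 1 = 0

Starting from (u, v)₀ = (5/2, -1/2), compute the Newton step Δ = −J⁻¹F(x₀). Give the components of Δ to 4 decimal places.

(-2.5707, -0.5000)

At (5/2, -1/2): F = (6.2500, 26.823856).
Jacobian J = [[4·u·v + 5, 2·u^2], [-10·u·v - sin(u) + 5, -5·u^2 + 4·v]].
At the point, J = [[0.0000, 12.5000], [16.901528, -33.2500]] (det J = -211.269098).
Solving J·Δ = −F gives Δ = (-2.5707, -0.5000).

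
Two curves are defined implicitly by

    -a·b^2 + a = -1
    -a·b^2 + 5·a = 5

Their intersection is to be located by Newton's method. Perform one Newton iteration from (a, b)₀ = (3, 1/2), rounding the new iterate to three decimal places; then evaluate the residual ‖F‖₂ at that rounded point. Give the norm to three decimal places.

0.440

At (3, 1/2): F = (3.250, 9.250).
Jacobian J = [[-b^2 + 1, -2·a·b], [-b^2 + 5, -2·a·b]].
At the point, J = [[0.750, -3.000], [4.750, -3.000]] (det J = 12.000).
Solving J·Δ = −F gives Δ = (-1.500, 0.708).
Then the next iterate is (a, b)₁ = (1.500, 1.208).
Re-evaluating at (1.500, 1.208): F = (0.31110, 0.31110), so ‖F‖₂ = 0.440.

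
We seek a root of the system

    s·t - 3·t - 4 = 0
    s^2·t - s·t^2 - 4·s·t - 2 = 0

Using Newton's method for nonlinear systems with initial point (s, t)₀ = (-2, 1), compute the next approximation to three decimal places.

(-4.897, -1.379)

At (-2, 1): F = (-9.000, 12.000).
Jacobian J = [[t, s - 3], [2·s·t - t^2 - 4·t, s^2 - 2·s·t - 4·s]].
At the point, J = [[1.000, -5.000], [-9.000, 16.000]] (det J = -29.000).
Solving J·Δ = −F gives Δ = (-2.897, -2.379).
Then the next iterate is (s, t)₁ = (-4.897, -1.379).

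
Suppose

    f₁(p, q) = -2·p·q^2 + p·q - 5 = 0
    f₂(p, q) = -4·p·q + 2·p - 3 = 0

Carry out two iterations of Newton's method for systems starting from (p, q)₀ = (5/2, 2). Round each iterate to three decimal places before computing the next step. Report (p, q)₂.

At (5/2, 2): F = (-20.000, -18.000).
Jacobian J = [[-2·q^2 + q, -4·p·q + p], [-4·q + 2, -4·p]].
At the point, J = [[-6.000, -17.500], [-6.000, -10.000]] (det J = -45.000).
Solving J·Δ = −F gives Δ = (-2.556, -0.267).
Then the next iterate is (p, q)₁ = (-0.056, 1.733).
Round to (-0.056, 1.733) and repeat: F = (-4.76068, -2.72381), J = [[-4.27358, 0.33219], [-4.932, 0.224]].
Δ = (0.237, 17.383), so (p, q)₂ = (0.181, 19.116).

(0.181, 19.116)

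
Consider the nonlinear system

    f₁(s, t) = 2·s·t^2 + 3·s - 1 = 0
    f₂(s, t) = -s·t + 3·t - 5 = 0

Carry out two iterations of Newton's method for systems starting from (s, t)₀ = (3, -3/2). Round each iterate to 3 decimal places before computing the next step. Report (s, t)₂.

(-4.319, 1.961)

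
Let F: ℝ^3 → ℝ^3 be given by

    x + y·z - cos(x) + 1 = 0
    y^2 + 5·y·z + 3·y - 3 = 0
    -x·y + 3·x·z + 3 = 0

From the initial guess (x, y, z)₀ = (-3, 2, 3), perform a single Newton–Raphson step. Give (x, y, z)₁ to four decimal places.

At (-3, 2, 3): F = (4.989992, 37.0000, -18.0000).
Jacobian J = [[sin(x) + 1, z, y], [0, 2·y + 5·z + 3, 5·y], [-y + 3·z, -x, 3·x]].
At the point, J = [[0.858880, 3.0000, 2.0000], [0.0000, 22.0000, 10.0000], [7.0000, 3.0000, -9.0000]] (det J = -293.824638).
Solving J·Δ = −F gives Δ = (1.1411, -1.0214, -1.4529).
Then the next iterate is (x, y, z)₁ = (-1.8589, 0.9786, 1.5471).

(-1.8589, 0.9786, 1.5471)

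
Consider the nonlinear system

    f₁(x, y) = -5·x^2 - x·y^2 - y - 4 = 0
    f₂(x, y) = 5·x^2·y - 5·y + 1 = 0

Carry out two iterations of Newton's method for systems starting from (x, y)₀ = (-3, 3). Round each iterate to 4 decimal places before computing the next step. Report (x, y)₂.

At (-3, 3): F = (-25.0000, 121.0000).
Jacobian J = [[-10·x - y^2, -2·x·y - 1], [10·x·y, 5·x^2 - 5]].
At the point, J = [[21.0000, 17.0000], [-90.0000, 40.0000]] (det J = 2370.0000).
Solving J·Δ = −F gives Δ = (1.2899, -0.1228).
Then the next iterate is (x, y)₁ = (-1.7101, 2.8772).
Round to (-1.7101, 2.8772) and repeat: F = (-7.342724, 28.685023), J = [[8.822720, 8.840599], [-49.202997, 9.622210]].
Δ = (0.6237, 0.2081), so (x, y)₂ = (-1.0864, 3.0853).

(-1.0864, 3.0853)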